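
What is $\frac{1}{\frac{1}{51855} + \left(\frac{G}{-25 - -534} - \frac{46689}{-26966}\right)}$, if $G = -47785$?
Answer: $- \frac{711745862370}{65586481129001} \approx -0.010852$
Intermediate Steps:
$\frac{1}{\frac{1}{51855} + \left(\frac{G}{-25 - -534} - \frac{46689}{-26966}\right)} = \frac{1}{\frac{1}{51855} - \left(- \frac{46689}{26966} + \frac{47785}{-25 - -534}\right)} = \frac{1}{\frac{1}{51855} - \left(- \frac{46689}{26966} + \frac{47785}{-25 + 534}\right)} = \frac{1}{\frac{1}{51855} + \left(- \frac{47785}{509} + \frac{46689}{26966}\right)} = \frac{1}{\frac{1}{51855} - \frac{1264805609}{13725694}} = \frac{1}{- \frac{65586481129001}{711745862370}} = - \frac{711745862370}{65586481129001}$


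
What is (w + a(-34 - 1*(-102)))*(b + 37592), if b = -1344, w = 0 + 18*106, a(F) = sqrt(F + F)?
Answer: 69161184 + 72496*sqrt(34) ≈ 6.9584e+7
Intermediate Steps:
a(F) = sqrt(2)*sqrt(F) (a(F) = sqrt(2*F) = sqrt(2)*sqrt(F))
w = 1908 (w = 0 + 1908 = 1908)
(w + a(-34 - 1*(-102)))*(b + 37592) = (1908 + sqrt(2)*sqrt(-34 - 1*(-102)))*(-1344 + 37592) = (1908 + sqrt(2)*sqrt(-34 + 102))*36248 = (1908 + sqrt(2)*sqrt(68))*36248 = (1908 + sqrt(2)*(2*sqrt(17)))*36248 = (1908 + 2*sqrt(34))*36248 = 69161184 + 72496*sqrt(34)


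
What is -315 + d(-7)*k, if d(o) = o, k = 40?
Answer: -595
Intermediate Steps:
-315 + d(-7)*k = -315 - 7*40 = -315 - 280 = -595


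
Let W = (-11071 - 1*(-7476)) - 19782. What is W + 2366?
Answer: -21011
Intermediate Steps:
W = -23377 (W = (-11071 + 7476) - 19782 = -3595 - 19782 = -23377)
W + 2366 = -23377 + 2366 = -21011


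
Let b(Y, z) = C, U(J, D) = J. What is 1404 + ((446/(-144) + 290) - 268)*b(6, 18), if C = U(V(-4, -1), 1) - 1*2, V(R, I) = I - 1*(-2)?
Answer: 99727/72 ≈ 1385.1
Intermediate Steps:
V(R, I) = 2 + I (V(R, I) = I + 2 = 2 + I)
C = -1 (C = (2 - 1) - 1*2 = 1 - 2 = -1)
b(Y, z) = -1
1404 + ((446/(-144) + 290) - 268)*b(6, 18) = 1404 + ((446/(-144) + 290) - 268)*(-1) = 1404 + ((446*(-1/144) + 290) - 268)*(-1) = 1404 + ((-223/72 + 290) - 268)*(-1) = 1404 + (20657/72 - 268)*(-1) = 1404 + (1361/72)*(-1) = 1404 - 1361/72 = 99727/72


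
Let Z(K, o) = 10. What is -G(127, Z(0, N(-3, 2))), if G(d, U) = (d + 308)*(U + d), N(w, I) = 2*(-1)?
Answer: -59595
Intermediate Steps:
N(w, I) = -2
G(d, U) = (308 + d)*(U + d)
-G(127, Z(0, N(-3, 2))) = -(127² + 308*10 + 308*127 + 10*127) = -(16129 + 3080 + 39116 + 1270) = -1*59595 = -59595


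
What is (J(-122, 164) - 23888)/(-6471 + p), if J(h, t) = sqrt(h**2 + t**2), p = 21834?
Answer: -23888/15363 + 2*sqrt(10445)/15363 ≈ -1.5416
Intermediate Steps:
(J(-122, 164) - 23888)/(-6471 + p) = (sqrt((-122)**2 + 164**2) - 23888)/(-6471 + 21834) = (sqrt(14884 + 26896) - 23888)/15363 = (sqrt(41780) - 23888)*(1/15363) = (2*sqrt(10445) - 23888)*(1/15363) = (-23888 + 2*sqrt(10445))*(1/15363) = -23888/15363 + 2*sqrt(10445)/15363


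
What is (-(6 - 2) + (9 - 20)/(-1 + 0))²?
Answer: 49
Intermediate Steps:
(-(6 - 2) + (9 - 20)/(-1 + 0))² = (-1*4 - 11/(-1))² = (-4 - 11*(-1))² = (-4 + 11)² = 7² = 49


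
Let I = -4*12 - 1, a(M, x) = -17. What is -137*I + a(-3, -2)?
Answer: 6696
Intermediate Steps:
I = -49 (I = -48 - 1 = -49)
-137*I + a(-3, -2) = -137*(-49) - 17 = 6713 - 17 = 6696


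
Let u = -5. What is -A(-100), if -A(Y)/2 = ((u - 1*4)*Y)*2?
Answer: 3600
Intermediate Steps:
A(Y) = 36*Y (A(Y) = -2*(-5 - 1*4)*Y*2 = -2*(-5 - 4)*Y*2 = -2*(-9*Y)*2 = -(-36)*Y = 36*Y)
-A(-100) = -36*(-100) = -1*(-3600) = 3600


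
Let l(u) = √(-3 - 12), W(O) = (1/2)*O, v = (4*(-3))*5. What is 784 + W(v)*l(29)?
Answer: 784 - 30*I*√15 ≈ 784.0 - 116.19*I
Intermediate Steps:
v = -60 (v = -12*5 = -60)
W(O) = O/2 (W(O) = (1*(½))*O = O/2)
l(u) = I*√15 (l(u) = √(-15) = I*√15)
784 + W(v)*l(29) = 784 + ((½)*(-60))*(I*√15) = 784 - 30*I*√15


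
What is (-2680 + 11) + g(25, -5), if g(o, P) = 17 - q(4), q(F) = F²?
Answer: -2668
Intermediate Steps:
g(o, P) = 1 (g(o, P) = 17 - 1*4² = 17 - 1*16 = 17 - 16 = 1)
(-2680 + 11) + g(25, -5) = (-2680 + 11) + 1 = -2669 + 1 = -2668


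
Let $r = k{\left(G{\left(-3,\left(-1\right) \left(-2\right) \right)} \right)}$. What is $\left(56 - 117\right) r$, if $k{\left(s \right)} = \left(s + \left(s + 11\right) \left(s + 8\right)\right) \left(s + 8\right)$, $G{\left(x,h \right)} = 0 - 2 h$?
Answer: $-5856$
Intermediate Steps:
$G{\left(x,h \right)} = - 2 h$
$k{\left(s \right)} = \left(8 + s\right) \left(s + \left(8 + s\right) \left(11 + s\right)\right)$ ($k{\left(s \right)} = \left(s + \left(11 + s\right) \left(8 + s\right)\right) \left(8 + s\right) = \left(s + \left(8 + s\right) \left(11 + s\right)\right) \left(8 + s\right) = \left(8 + s\right) \left(s + \left(8 + s\right) \left(11 + s\right)\right)$)
$r = 96$ ($r = 704 + \left(- 2 \left(\left(-1\right) \left(-2\right)\right)\right)^{3} + 28 \left(- 2 \left(\left(-1\right) \left(-2\right)\right)\right)^{2} + 248 \left(- 2 \left(\left(-1\right) \left(-2\right)\right)\right) = 704 + \left(\left(-2\right) 2\right)^{3} + 28 \left(\left(-2\right) 2\right)^{2} + 248 \left(\left(-2\right) 2\right) = 704 + \left(-4\right)^{3} + 28 \left(-4\right)^{2} + 248 \left(-4\right) = 704 - 64 + 28 \cdot 16 - 992 = 704 - 64 + 448 - 992 = 96$)
$\left(56 - 117\right) r = \left(56 - 117\right) 96 = \left(-61\right) 96 = -5856$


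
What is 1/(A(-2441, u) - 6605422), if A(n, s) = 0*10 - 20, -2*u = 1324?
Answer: -1/6605442 ≈ -1.5139e-7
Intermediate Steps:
u = -662 (u = -1/2*1324 = -662)
A(n, s) = -20 (A(n, s) = 0 - 20 = -20)
1/(A(-2441, u) - 6605422) = 1/(-20 - 6605422) = 1/(-6605442) = -1/6605442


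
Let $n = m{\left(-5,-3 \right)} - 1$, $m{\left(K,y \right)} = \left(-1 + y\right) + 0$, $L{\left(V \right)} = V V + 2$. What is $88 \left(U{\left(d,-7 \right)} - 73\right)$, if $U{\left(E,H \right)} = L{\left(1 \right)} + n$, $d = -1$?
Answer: $-6600$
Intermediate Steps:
$L{\left(V \right)} = 2 + V^{2}$ ($L{\left(V \right)} = V^{2} + 2 = 2 + V^{2}$)
$m{\left(K,y \right)} = -1 + y$
$n = -5$ ($n = \left(-1 - 3\right) - 1 = -4 - 1 = -5$)
$U{\left(E,H \right)} = -2$ ($U{\left(E,H \right)} = \left(2 + 1^{2}\right) - 5 = \left(2 + 1\right) - 5 = 3 - 5 = -2$)
$88 \left(U{\left(d,-7 \right)} - 73\right) = 88 \left(-2 - 73\right) = 88 \left(-75\right) = -6600$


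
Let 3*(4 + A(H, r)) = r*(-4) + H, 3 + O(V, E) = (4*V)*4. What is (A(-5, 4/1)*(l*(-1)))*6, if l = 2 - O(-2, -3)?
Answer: 2442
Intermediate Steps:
O(V, E) = -3 + 16*V (O(V, E) = -3 + (4*V)*4 = -3 + 16*V)
l = 37 (l = 2 - (-3 + 16*(-2)) = 2 - (-3 - 32) = 2 - 1*(-35) = 2 + 35 = 37)
A(H, r) = -4 - 4*r/3 + H/3 (A(H, r) = -4 + (r*(-4) + H)/3 = -4 + (-4*r + H)/3 = -4 + (H - 4*r)/3 = -4 + (-4*r/3 + H/3) = -4 - 4*r/3 + H/3)
(A(-5, 4/1)*(l*(-1)))*6 = ((-4 - 16/(3*1) + (1/3)*(-5))*(37*(-1)))*6 = ((-4 - 16/3 - 5/3)*(-37))*6 = -11*(-37)*6 = 407*6 = 2442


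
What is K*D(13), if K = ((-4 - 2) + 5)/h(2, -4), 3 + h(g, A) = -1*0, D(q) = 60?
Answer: 20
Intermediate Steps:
h(g, A) = -3 (h(g, A) = -3 - 1*0 = -3 + 0 = -3)
K = ⅓ (K = ((-4 - 2) + 5)/(-3) = (-6 + 5)*(-⅓) = -1*(-⅓) = ⅓ ≈ 0.33333)
K*D(13) = (⅓)*60 = 20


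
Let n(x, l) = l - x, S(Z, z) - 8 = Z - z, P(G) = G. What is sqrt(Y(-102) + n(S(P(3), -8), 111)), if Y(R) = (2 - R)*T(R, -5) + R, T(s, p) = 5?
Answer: sqrt(510) ≈ 22.583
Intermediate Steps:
S(Z, z) = 8 + Z - z (S(Z, z) = 8 + (Z - z) = 8 + Z - z)
Y(R) = 10 - 4*R (Y(R) = (2 - R)*5 + R = (10 - 5*R) + R = 10 - 4*R)
sqrt(Y(-102) + n(S(P(3), -8), 111)) = sqrt((10 - 4*(-102)) + (111 - (8 + 3 - 1*(-8)))) = sqrt((10 + 408) + (111 - (8 + 3 + 8))) = sqrt(418 + (111 - 1*19)) = sqrt(418 + (111 - 19)) = sqrt(418 + 92) = sqrt(510)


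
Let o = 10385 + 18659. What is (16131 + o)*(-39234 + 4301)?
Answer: -1578098275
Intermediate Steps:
o = 29044
(16131 + o)*(-39234 + 4301) = (16131 + 29044)*(-39234 + 4301) = 45175*(-34933) = -1578098275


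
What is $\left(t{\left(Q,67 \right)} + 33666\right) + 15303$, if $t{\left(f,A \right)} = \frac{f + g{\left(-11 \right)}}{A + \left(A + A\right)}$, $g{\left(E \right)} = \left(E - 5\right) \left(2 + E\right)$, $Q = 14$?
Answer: $\frac{9842927}{201} \approx 48970.0$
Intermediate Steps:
$g{\left(E \right)} = \left(-5 + E\right) \left(2 + E\right)$
$t{\left(f,A \right)} = \frac{144 + f}{3 A}$ ($t{\left(f,A \right)} = \frac{f - \left(-23 - 121\right)}{A + \left(A + A\right)} = \frac{f + \left(-10 + 121 + 33\right)}{A + 2 A} = \frac{f + 144}{3 A} = \left(144 + f\right) \frac{1}{3 A} = \frac{144 + f}{3 A}$)
$\left(t{\left(Q,67 \right)} + 33666\right) + 15303 = \left(\frac{144 + 14}{3 \cdot 67} + 33666\right) + 15303 = \left(\frac{1}{3} \cdot \frac{1}{67} \cdot 158 + 33666\right) + 15303 = \left(\frac{158}{201} + 33666\right) + 15303 = \frac{6767024}{201} + 15303 = \frac{9842927}{201}$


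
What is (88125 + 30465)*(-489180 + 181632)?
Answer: -36472117320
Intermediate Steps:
(88125 + 30465)*(-489180 + 181632) = 118590*(-307548) = -36472117320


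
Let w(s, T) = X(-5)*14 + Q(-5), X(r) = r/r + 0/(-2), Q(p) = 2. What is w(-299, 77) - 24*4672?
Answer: -112112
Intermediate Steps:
X(r) = 1 (X(r) = 1 + 0*(-½) = 1 + 0 = 1)
w(s, T) = 16 (w(s, T) = 1*14 + 2 = 14 + 2 = 16)
w(-299, 77) - 24*4672 = 16 - 24*4672 = 16 - 1*112128 = 16 - 112128 = -112112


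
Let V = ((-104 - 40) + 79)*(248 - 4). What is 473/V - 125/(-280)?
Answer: 92503/222040 ≈ 0.41660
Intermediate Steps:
V = -15860 (V = (-144 + 79)*244 = -65*244 = -15860)
473/V - 125/(-280) = 473/(-15860) - 125/(-280) = 473*(-1/15860) - 125*(-1/280) = -473/15860 + 25/56 = 92503/222040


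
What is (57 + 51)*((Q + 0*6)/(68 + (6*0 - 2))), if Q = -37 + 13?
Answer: -432/11 ≈ -39.273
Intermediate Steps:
Q = -24
(57 + 51)*((Q + 0*6)/(68 + (6*0 - 2))) = (57 + 51)*((-24 + 0*6)/(68 + (6*0 - 2))) = 108*((-24 + 0)/(68 + (0 - 2))) = 108*(-24/(68 - 2)) = 108*(-24/66) = 108*(-24*1/66) = 108*(-4/11) = -432/11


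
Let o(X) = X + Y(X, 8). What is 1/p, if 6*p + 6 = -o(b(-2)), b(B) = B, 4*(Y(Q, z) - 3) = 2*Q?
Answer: -1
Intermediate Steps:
Y(Q, z) = 3 + Q/2 (Y(Q, z) = 3 + (2*Q)/4 = 3 + Q/2)
o(X) = 3 + 3*X/2 (o(X) = X + (3 + X/2) = 3 + 3*X/2)
p = -1 (p = -1 + (-(3 + (3/2)*(-2)))/6 = -1 + (-(3 - 3))/6 = -1 + (-1*0)/6 = -1 + (1/6)*0 = -1 + 0 = -1)
1/p = 1/(-1) = -1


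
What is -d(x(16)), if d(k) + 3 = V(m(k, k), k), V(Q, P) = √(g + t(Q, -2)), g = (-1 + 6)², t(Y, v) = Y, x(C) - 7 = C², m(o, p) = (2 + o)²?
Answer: 3 - 5*√2810 ≈ -262.05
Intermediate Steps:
x(C) = 7 + C²
g = 25 (g = 5² = 25)
V(Q, P) = √(25 + Q)
d(k) = -3 + √(25 + (2 + k)²)
-d(x(16)) = -(-3 + √(25 + (2 + (7 + 16²))²)) = -(-3 + √(25 + (2 + (7 + 256))²)) = -(-3 + √(25 + (2 + 263)²)) = -(-3 + √(25 + 265²)) = -(-3 + √(25 + 70225)) = -(-3 + √70250) = -(-3 + 5*√2810) = 3 - 5*√2810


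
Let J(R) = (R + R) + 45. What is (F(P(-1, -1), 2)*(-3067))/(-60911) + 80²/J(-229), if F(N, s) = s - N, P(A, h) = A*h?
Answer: -388563729/25156243 ≈ -15.446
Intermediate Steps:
J(R) = 45 + 2*R (J(R) = 2*R + 45 = 45 + 2*R)
(F(P(-1, -1), 2)*(-3067))/(-60911) + 80²/J(-229) = ((2 - (-1)*(-1))*(-3067))/(-60911) + 80²/(45 + 2*(-229)) = ((2 - 1*1)*(-3067))*(-1/60911) + 6400/(45 - 458) = ((2 - 1)*(-3067))*(-1/60911) + 6400/(-413) = (1*(-3067))*(-1/60911) + 6400*(-1/413) = -3067*(-1/60911) - 6400/413 = 3067/60911 - 6400/413 = -388563729/25156243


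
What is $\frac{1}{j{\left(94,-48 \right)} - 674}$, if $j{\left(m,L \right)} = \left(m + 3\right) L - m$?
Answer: $- \frac{1}{5424} \approx -0.00018437$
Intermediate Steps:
$j{\left(m,L \right)} = - m + L \left(3 + m\right)$ ($j{\left(m,L \right)} = \left(3 + m\right) L - m = L \left(3 + m\right) - m = - m + L \left(3 + m\right)$)
$\frac{1}{j{\left(94,-48 \right)} - 674} = \frac{1}{\left(\left(-1\right) 94 + 3 \left(-48\right) - 4512\right) - 674} = \frac{1}{\left(-94 - 144 - 4512\right) - 674} = \frac{1}{-4750 - 674} = \frac{1}{-5424} = - \frac{1}{5424}$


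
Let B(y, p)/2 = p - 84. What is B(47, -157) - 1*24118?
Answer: -24600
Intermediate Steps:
B(y, p) = -168 + 2*p (B(y, p) = 2*(p - 84) = 2*(-84 + p) = -168 + 2*p)
B(47, -157) - 1*24118 = (-168 + 2*(-157)) - 1*24118 = (-168 - 314) - 24118 = -482 - 24118 = -24600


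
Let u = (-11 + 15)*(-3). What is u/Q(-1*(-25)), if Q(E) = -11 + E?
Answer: -6/7 ≈ -0.85714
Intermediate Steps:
u = -12 (u = 4*(-3) = -12)
u/Q(-1*(-25)) = -12/(-11 - 1*(-25)) = -12/(-11 + 25) = -12/14 = -12*1/14 = -6/7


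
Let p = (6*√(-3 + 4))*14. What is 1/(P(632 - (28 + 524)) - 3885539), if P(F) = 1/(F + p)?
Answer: -164/637228395 ≈ -2.5736e-7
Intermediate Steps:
p = 84 (p = (6*√1)*14 = (6*1)*14 = 6*14 = 84)
P(F) = 1/(84 + F) (P(F) = 1/(F + 84) = 1/(84 + F))
1/(P(632 - (28 + 524)) - 3885539) = 1/(1/(84 + (632 - (28 + 524))) - 3885539) = 1/(1/(84 + (632 - 1*552)) - 3885539) = 1/(1/(84 + (632 - 552)) - 3885539) = 1/(1/(84 + 80) - 3885539) = 1/(1/164 - 3885539) = 1/(-637228395/164) = -164/637228395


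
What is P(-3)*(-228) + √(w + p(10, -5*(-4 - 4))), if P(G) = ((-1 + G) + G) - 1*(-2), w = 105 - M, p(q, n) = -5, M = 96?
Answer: 1142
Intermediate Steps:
w = 9 (w = 105 - 1*96 = 105 - 96 = 9)
P(G) = 1 + 2*G (P(G) = (-1 + 2*G) + 2 = 1 + 2*G)
P(-3)*(-228) + √(w + p(10, -5*(-4 - 4))) = (1 + 2*(-3))*(-228) + √(9 - 5) = (1 - 6)*(-228) + √4 = -5*(-228) + 2 = 1140 + 2 = 1142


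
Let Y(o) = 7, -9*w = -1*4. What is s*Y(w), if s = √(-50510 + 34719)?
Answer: 7*I*√15791 ≈ 879.64*I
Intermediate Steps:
w = 4/9 (w = -(-1)*4/9 = -⅑*(-4) = 4/9 ≈ 0.44444)
s = I*√15791 (s = √(-15791) = I*√15791 ≈ 125.66*I)
s*Y(w) = (I*√15791)*7 = 7*I*√15791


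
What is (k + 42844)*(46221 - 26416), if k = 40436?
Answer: 1649360400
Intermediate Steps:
(k + 42844)*(46221 - 26416) = (40436 + 42844)*(46221 - 26416) = 83280*19805 = 1649360400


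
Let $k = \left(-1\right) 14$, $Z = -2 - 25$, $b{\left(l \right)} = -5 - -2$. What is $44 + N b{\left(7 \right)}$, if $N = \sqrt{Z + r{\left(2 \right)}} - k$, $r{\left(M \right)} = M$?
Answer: $2 - 15 i \approx 2.0 - 15.0 i$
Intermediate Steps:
$b{\left(l \right)} = -3$ ($b{\left(l \right)} = -5 + 2 = -3$)
$Z = -27$ ($Z = -2 - 25 = -27$)
$k = -14$
$N = 14 + 5 i$ ($N = \sqrt{-27 + 2} - -14 = \sqrt{-25} + 14 = 5 i + 14 = 14 + 5 i \approx 14.0 + 5.0 i$)
$44 + N b{\left(7 \right)} = 44 + \left(14 + 5 i\right) \left(-3\right) = 44 - \left(42 + 15 i\right) = 2 - 15 i$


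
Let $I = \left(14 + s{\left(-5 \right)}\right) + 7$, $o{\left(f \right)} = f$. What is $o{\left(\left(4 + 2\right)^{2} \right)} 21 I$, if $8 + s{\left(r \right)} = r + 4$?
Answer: $9072$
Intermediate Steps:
$s{\left(r \right)} = -4 + r$ ($s{\left(r \right)} = -8 + \left(r + 4\right) = -8 + \left(4 + r\right) = -4 + r$)
$I = 12$ ($I = \left(14 - 9\right) + 7 = 5 + 7 = 12$)
$o{\left(\left(4 + 2\right)^{2} \right)} 21 I = \left(4 + 2\right)^{2} \cdot 21 \cdot 12 = 6^{2} \cdot 21 \cdot 12 = 36 \cdot 21 \cdot 12 = 756 \cdot 12 = 9072$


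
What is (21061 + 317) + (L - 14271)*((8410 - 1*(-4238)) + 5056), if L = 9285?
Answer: -88250766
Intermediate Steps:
(21061 + 317) + (L - 14271)*((8410 - 1*(-4238)) + 5056) = (21061 + 317) + (9285 - 14271)*((8410 - 1*(-4238)) + 5056) = 21378 - 4986*((8410 + 4238) + 5056) = 21378 - 4986*(12648 + 5056) = 21378 - 4986*17704 = 21378 - 88272144 = -88250766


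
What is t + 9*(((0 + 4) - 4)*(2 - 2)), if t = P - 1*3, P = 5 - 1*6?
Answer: -4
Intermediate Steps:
P = -1 (P = 5 - 6 = -1)
t = -4 (t = -1 - 1*3 = -1 - 3 = -4)
t + 9*(((0 + 4) - 4)*(2 - 2)) = -4 + 9*(((0 + 4) - 4)*(2 - 2)) = -4 + 9*((4 - 4)*0) = -4 + 9*(0*0) = -4 + 9*0 = -4 + 0 = -4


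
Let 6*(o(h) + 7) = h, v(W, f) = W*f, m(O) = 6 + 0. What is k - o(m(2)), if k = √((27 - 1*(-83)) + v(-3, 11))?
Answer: 6 + √77 ≈ 14.775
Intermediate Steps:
m(O) = 6
o(h) = -7 + h/6
k = √77 (k = √((27 - 1*(-83)) - 3*11) = √((27 + 83) - 33) = √(110 - 33) = √77 ≈ 8.7750)
k - o(m(2)) = √77 - (-7 + (⅙)*6) = √77 - (-7 + 1) = √77 - 1*(-6) = √77 + 6 = 6 + √77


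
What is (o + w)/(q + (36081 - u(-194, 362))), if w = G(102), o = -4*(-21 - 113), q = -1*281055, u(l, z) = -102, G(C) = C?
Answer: -319/122436 ≈ -0.0026054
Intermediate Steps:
q = -281055
o = 536 (o = -4*(-134) = 536)
w = 102
(o + w)/(q + (36081 - u(-194, 362))) = (536 + 102)/(-281055 + (36081 - 1*(-102))) = 638/(-281055 + (36081 + 102)) = 638/(-281055 + 36183) = 638/(-244872) = 638*(-1/244872) = -319/122436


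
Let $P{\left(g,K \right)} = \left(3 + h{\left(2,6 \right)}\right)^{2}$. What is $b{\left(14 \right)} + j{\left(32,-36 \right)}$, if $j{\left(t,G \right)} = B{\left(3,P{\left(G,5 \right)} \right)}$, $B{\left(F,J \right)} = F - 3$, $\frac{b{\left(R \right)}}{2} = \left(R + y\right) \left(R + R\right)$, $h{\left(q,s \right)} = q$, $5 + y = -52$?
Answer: $-2408$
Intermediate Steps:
$y = -57$ ($y = -5 - 52 = -57$)
$b{\left(R \right)} = 4 R \left(-57 + R\right)$ ($b{\left(R \right)} = 2 \left(R - 57\right) \left(R + R\right) = 2 \left(-57 + R\right) 2 R = 2 \cdot 2 R \left(-57 + R\right) = 4 R \left(-57 + R\right)$)
$P{\left(g,K \right)} = 25$ ($P{\left(g,K \right)} = \left(3 + 2\right)^{2} = 5^{2} = 25$)
$B{\left(F,J \right)} = -3 + F$ ($B{\left(F,J \right)} = F - 3 = -3 + F$)
$j{\left(t,G \right)} = 0$ ($j{\left(t,G \right)} = -3 + 3 = 0$)
$b{\left(14 \right)} + j{\left(32,-36 \right)} = 4 \cdot 14 \left(-57 + 14\right) + 0 = 4 \cdot 14 \left(-43\right) + 0 = -2408 + 0 = -2408$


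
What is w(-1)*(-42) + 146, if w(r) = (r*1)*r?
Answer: 104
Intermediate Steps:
w(r) = r² (w(r) = r*r = r²)
w(-1)*(-42) + 146 = (-1)²*(-42) + 146 = 1*(-42) + 146 = -42 + 146 = 104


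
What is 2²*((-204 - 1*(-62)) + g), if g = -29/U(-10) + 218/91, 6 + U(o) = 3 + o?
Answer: -50004/91 ≈ -549.49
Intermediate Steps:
U(o) = -3 + o (U(o) = -6 + (3 + o) = -3 + o)
g = 421/91 (g = -29/(-3 - 10) + 218/91 = -29/(-13) + 218*(1/91) = -29*(-1/13) + 218/91 = 29/13 + 218/91 = 421/91 ≈ 4.6264)
2²*((-204 - 1*(-62)) + g) = 2²*((-204 - 1*(-62)) + 421/91) = 4*((-204 + 62) + 421/91) = 4*(-142 + 421/91) = 4*(-12501/91) = -50004/91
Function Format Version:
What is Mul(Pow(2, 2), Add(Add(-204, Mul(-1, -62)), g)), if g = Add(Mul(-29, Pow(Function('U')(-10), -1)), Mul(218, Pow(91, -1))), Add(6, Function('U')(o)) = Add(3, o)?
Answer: Rational(-50004, 91) ≈ -549.49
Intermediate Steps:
Function('U')(o) = Add(-3, o) (Function('U')(o) = Add(-6, Add(3, o)) = Add(-3, o))
g = Rational(421, 91) (g = Add(Mul(-29, Pow(Add(-3, -10), -1)), Mul(218, Pow(91, -1))) = Add(Mul(-29, Pow(-13, -1)), Mul(218, Rational(1, 91))) = Add(Mul(-29, Rational(-1, 13)), Rational(218, 91)) = Add(Rational(29, 13), Rational(218, 91)) = Rational(421, 91) ≈ 4.6264)
Mul(Pow(2, 2), Add(Add(-204, Mul(-1, -62)), g)) = Mul(Pow(2, 2), Add(Add(-204, Mul(-1, -62)), Rational(421, 91))) = Mul(4, Add(Add(-204, 62), Rational(421, 91))) = Mul(4, Add(-142, Rational(421, 91))) = Mul(4, Rational(-12501, 91)) = Rational(-50004, 91)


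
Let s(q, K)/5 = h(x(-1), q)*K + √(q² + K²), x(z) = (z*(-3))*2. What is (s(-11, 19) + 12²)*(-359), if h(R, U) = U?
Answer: 323459 - 1795*√482 ≈ 2.8405e+5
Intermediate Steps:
x(z) = -6*z (x(z) = -3*z*2 = -6*z)
s(q, K) = 5*√(K² + q²) + 5*K*q (s(q, K) = 5*(q*K + √(q² + K²)) = 5*(K*q + √(K² + q²)) = 5*(√(K² + q²) + K*q) = 5*√(K² + q²) + 5*K*q)
(s(-11, 19) + 12²)*(-359) = ((5*√(19² + (-11)²) + 5*19*(-11)) + 12²)*(-359) = ((5*√(361 + 121) - 1045) + 144)*(-359) = ((5*√482 - 1045) + 144)*(-359) = ((-1045 + 5*√482) + 144)*(-359) = (-901 + 5*√482)*(-359) = 323459 - 1795*√482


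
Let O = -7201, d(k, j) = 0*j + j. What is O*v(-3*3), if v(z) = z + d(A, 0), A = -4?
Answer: 64809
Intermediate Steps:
d(k, j) = j (d(k, j) = 0 + j = j)
v(z) = z (v(z) = z + 0 = z)
O*v(-3*3) = -(-21603)*3 = -7201*(-9) = 64809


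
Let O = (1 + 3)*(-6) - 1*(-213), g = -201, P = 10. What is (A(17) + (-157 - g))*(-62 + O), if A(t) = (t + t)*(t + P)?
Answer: 122174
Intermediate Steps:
A(t) = 2*t*(10 + t) (A(t) = (t + t)*(t + 10) = (2*t)*(10 + t) = 2*t*(10 + t))
O = 189 (O = 4*(-6) + 213 = -24 + 213 = 189)
(A(17) + (-157 - g))*(-62 + O) = (2*17*(10 + 17) + (-157 - 1*(-201)))*(-62 + 189) = (2*17*27 + (-157 + 201))*127 = (918 + 44)*127 = 962*127 = 122174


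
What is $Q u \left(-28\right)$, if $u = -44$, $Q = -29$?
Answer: $-35728$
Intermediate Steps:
$Q u \left(-28\right) = \left(-29\right) \left(-44\right) \left(-28\right) = 1276 \left(-28\right) = -35728$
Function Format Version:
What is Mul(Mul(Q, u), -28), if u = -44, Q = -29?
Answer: -35728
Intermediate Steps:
Mul(Mul(Q, u), -28) = Mul(Mul(-29, -44), -28) = Mul(1276, -28) = -35728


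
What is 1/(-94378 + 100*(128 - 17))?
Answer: -1/83278 ≈ -1.2008e-5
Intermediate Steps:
1/(-94378 + 100*(128 - 17)) = 1/(-94378 + 100*111) = 1/(-94378 + 11100) = 1/(-83278) = -1/83278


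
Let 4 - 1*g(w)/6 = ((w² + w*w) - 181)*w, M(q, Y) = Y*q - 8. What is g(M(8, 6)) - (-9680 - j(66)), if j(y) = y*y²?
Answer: -427360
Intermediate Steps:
M(q, Y) = -8 + Y*q
j(y) = y³
g(w) = 24 - 6*w*(-181 + 2*w²) (g(w) = 24 - 6*((w² + w*w) - 181)*w = 24 - 6*((w² + w²) - 181)*w = 24 - 6*(2*w² - 181)*w = 24 - 6*(-181 + 2*w²)*w = 24 - 6*w*(-181 + 2*w²))
g(M(8, 6)) - (-9680 - j(66)) = (24 - 12*(-8 + 6*8)³ + 1086*(-8 + 6*8)) - (-9680 - 1*66³) = (24 - 12*(-8 + 48)³ + 1086*(-8 + 48)) - (-9680 - 1*287496) = (24 - 12*40³ + 1086*40) - (-9680 - 287496) = (24 - 12*64000 + 43440) - 1*(-297176) = (24 - 768000 + 43440) + 297176 = -724536 + 297176 = -427360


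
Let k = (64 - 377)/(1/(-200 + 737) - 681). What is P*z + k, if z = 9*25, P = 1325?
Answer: 109023288081/365696 ≈ 2.9813e+5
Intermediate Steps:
z = 225
k = 168081/365696 (k = -313/(1/537 - 681) = -313/(-365696/537) = -313*(-537/365696) = 168081/365696 ≈ 0.45962)
P*z + k = 1325*225 + 168081/365696 = 298125 + 168081/365696 = 109023288081/365696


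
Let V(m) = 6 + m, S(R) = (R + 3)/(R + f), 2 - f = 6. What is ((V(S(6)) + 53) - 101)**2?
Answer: 5625/4 ≈ 1406.3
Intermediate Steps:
f = -4 (f = 2 - 1*6 = 2 - 6 = -4)
S(R) = (3 + R)/(-4 + R) (S(R) = (R + 3)/(R - 4) = (3 + R)/(-4 + R))
((V(S(6)) + 53) - 101)**2 = (((6 + (3 + 6)/(-4 + 6)) + 53) - 101)**2 = (((6 + 9/2) + 53) - 101)**2 = ((21/2 + 53) - 101)**2 = (127/2 - 101)**2 = (-75/2)**2 = 5625/4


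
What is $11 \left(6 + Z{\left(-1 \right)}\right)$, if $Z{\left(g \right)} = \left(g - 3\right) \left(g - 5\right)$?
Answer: $330$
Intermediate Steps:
$Z{\left(g \right)} = \left(-5 + g\right) \left(-3 + g\right)$ ($Z{\left(g \right)} = \left(-3 + g\right) \left(-5 + g\right) = \left(-5 + g\right) \left(-3 + g\right)$)
$11 \left(6 + Z{\left(-1 \right)}\right) = 11 \left(6 + \left(15 + \left(-1\right)^{2} - -8\right)\right) = 11 \left(6 + \left(15 + 1 + 8\right)\right) = 11 \left(6 + 24\right) = 11 \cdot 30 = 330$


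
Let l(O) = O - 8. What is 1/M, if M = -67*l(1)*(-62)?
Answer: -1/29078 ≈ -3.4390e-5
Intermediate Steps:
l(O) = -8 + O
M = -29078 (M = -67*(-8 + 1)*(-62) = -67*(-7)*(-62) = 469*(-62) = -29078)
1/M = 1/(-29078) = -1/29078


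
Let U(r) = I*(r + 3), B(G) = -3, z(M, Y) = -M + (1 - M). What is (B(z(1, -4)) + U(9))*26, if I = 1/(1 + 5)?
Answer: -26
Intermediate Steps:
z(M, Y) = 1 - 2*M
I = ⅙ (I = 1/6 = ⅙ ≈ 0.16667)
U(r) = ½ + r/6 (U(r) = (r + 3)/6 = (3 + r)/6 = ½ + r/6)
(B(z(1, -4)) + U(9))*26 = (-3 + (½ + (⅙)*9))*26 = (-3 + (½ + 3/2))*26 = (-3 + 2)*26 = -1*26 = -26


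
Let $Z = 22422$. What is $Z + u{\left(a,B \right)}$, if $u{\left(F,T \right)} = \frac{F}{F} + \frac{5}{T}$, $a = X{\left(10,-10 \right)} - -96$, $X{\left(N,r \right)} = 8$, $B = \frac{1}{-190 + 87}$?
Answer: $21908$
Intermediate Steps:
$B = - \frac{1}{103}$ ($B = \frac{1}{-103} = - \frac{1}{103} \approx -0.0097087$)
$a = 104$ ($a = 8 - -96 = 8 + 96 = 104$)
$u{\left(F,T \right)} = 1 + \frac{5}{T}$
$Z + u{\left(a,B \right)} = 22422 + \frac{5 - \frac{1}{103}}{- \frac{1}{103}} = 22422 - 514 = 21908$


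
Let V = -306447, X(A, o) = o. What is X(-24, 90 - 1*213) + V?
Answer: -306570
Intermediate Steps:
X(-24, 90 - 1*213) + V = (90 - 1*213) - 306447 = (90 - 213) - 306447 = -123 - 306447 = -306570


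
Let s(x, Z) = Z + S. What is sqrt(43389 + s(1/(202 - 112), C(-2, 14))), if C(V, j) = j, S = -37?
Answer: sqrt(43366) ≈ 208.25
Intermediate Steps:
s(x, Z) = -37 + Z (s(x, Z) = Z - 37 = -37 + Z)
sqrt(43389 + s(1/(202 - 112), C(-2, 14))) = sqrt(43389 + (-37 + 14)) = sqrt(43389 - 23) = sqrt(43366)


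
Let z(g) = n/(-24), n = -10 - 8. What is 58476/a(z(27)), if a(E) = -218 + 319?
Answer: 58476/101 ≈ 578.97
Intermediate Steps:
n = -18
z(g) = ¾ (z(g) = -18/(-24) = -18*(-1/24) = ¾)
a(E) = 101
58476/a(z(27)) = 58476/101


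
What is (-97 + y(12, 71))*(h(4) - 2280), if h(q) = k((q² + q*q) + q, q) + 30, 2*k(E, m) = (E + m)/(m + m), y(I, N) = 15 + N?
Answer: 49445/2 ≈ 24723.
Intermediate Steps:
k(E, m) = (E + m)/(4*m) (k(E, m) = ((E + m)/(m + m))/2 = ((E + m)/((2*m)))/2 = ((E + m)*(1/(2*m)))/2 = ((E + m)/(2*m))/2 = (E + m)/(4*m))
h(q) = 30 + (2*q + 2*q²)/(4*q) (h(q) = (((q² + q*q) + q) + q)/(4*q) + 30 = (((q² + q²) + q) + q)/(4*q) + 30 = ((2*q² + q) + q)/(4*q) + 30 = ((q + 2*q²) + q)/(4*q) + 30 = (2*q + 2*q²)/(4*q) + 30 = 30 + (2*q + 2*q²)/(4*q))
(-97 + y(12, 71))*(h(4) - 2280) = (-97 + (15 + 71))*((61/2 + (½)*4) - 2280) = (-97 + 86)*((61/2 + 2) - 2280) = -11*(65/2 - 2280) = -11*(-4495/2) = 49445/2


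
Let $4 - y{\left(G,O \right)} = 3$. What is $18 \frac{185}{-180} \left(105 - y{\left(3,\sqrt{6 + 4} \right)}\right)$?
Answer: $-1924$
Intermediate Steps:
$y{\left(G,O \right)} = 1$ ($y{\left(G,O \right)} = 4 - 3 = 1$)
$18 \frac{185}{-180} \left(105 - y{\left(3,\sqrt{6 + 4} \right)}\right) = 18 \frac{185}{-180} \left(105 - 1\right) = 18 \cdot 185 \left(- \frac{1}{180}\right) \left(105 - 1\right) = 18 \left(- \frac{37}{36}\right) 104 = \left(- \frac{37}{2}\right) 104 = -1924$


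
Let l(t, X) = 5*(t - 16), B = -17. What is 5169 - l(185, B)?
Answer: 4324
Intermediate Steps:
l(t, X) = -80 + 5*t (l(t, X) = 5*(-16 + t) = -80 + 5*t)
5169 - l(185, B) = 5169 - (-80 + 5*185) = 5169 - (-80 + 925) = 5169 - 1*845 = 5169 - 845 = 4324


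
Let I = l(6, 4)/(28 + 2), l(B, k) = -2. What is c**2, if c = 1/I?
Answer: 225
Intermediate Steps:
I = -1/15 (I = -2/(28 + 2) = -2/30 = (1/30)*(-2) = -1/15 ≈ -0.066667)
c = -15 (c = 1/(-1/15) = -15)
c**2 = (-15)**2 = 225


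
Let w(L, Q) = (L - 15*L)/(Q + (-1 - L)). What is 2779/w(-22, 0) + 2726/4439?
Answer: 37127887/195316 ≈ 190.09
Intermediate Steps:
w(L, Q) = -14*L/(-1 + Q - L) (w(L, Q) = (-14*L)/(-1 + Q - L) = -14*L/(-1 + Q - L))
2779/w(-22, 0) + 2726/4439 = 2779/((14*(-22)/(1 - 22 - 1*0))) + 2726/4439 = 2779/((14*(-22)/(1 - 22 + 0))) + 2726*(1/4439) = 2779/((14*(-22)/(-21))) + 2726/4439 = 2779/((14*(-22)*(-1/21))) + 2726/4439 = 2779/(44/3) + 2726/4439 = 2779*(3/44) + 2726/4439 = 8337/44 + 2726/4439 = 37127887/195316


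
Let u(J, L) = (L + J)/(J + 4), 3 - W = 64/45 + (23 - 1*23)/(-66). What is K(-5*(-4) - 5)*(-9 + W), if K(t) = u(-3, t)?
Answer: -1336/15 ≈ -89.067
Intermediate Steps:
W = 71/45 (W = 3 - (64/45 + (23 - 1*23)/(-66)) = 3 - (64*(1/45) + (23 - 23)*(-1/66)) = 3 - (64/45 + 0*(-1/66)) = 3 - (64/45 + 0) = 3 - 1*64/45 = 3 - 64/45 = 71/45 ≈ 1.5778)
u(J, L) = (J + L)/(4 + J)
K(t) = -3 + t (K(t) = (-3 + t)/(4 - 3) = (-3 + t)/1 = 1*(-3 + t) = -3 + t)
K(-5*(-4) - 5)*(-9 + W) = (-3 + (-5*(-4) - 5))*(-9 + 71/45) = (-3 + (20 - 5))*(-334/45) = (-3 + 15)*(-334/45) = 12*(-334/45) = -1336/15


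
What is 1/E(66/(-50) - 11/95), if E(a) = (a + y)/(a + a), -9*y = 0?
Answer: 2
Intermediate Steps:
y = 0 (y = -⅑*0 = 0)
E(a) = ½ (E(a) = (a + 0)/(a + a) = a/((2*a)) = a*(1/(2*a)) = ½)
1/E(66/(-50) - 11/95) = 1/(½) = 2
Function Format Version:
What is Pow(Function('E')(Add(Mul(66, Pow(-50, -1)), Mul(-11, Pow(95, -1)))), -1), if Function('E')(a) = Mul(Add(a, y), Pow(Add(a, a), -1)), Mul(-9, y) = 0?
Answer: 2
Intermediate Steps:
y = 0 (y = Mul(Rational(-1, 9), 0) = 0)
Function('E')(a) = Rational(1, 2) (Function('E')(a) = Mul(Add(a, 0), Pow(Add(a, a), -1)) = Mul(a, Pow(Mul(2, a), -1)) = Mul(a, Mul(Rational(1, 2), Pow(a, -1))) = Rational(1, 2))
Pow(Function('E')(Add(Mul(66, Pow(-50, -1)), Mul(-11, Pow(95, -1)))), -1) = Pow(Rational(1, 2), -1) = 2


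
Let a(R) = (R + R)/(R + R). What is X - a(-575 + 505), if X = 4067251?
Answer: 4067250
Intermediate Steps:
a(R) = 1 (a(R) = (2*R)/((2*R)) = (2*R)*(1/(2*R)) = 1)
X - a(-575 + 505) = 4067251 - 1*1 = 4067251 - 1 = 4067250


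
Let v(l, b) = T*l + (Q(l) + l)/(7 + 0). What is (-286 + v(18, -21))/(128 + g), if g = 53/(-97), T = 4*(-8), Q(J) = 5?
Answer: -583067/86541 ≈ -6.7375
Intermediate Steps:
T = -32
g = -53/97 (g = 53*(-1/97) = -53/97 ≈ -0.54639)
v(l, b) = 5/7 - 223*l/7 (v(l, b) = -32*l + (5 + l)/(7 + 0) = -32*l + (5 + l)/7 = -32*l + (5 + l)*(⅐) = -32*l + (5/7 + l/7) = 5/7 - 223*l/7)
(-286 + v(18, -21))/(128 + g) = (-286 + (5/7 - 223/7*18))/(128 - 53/97) = (-286 + (5/7 - 4014/7))/(12363/97) = (-286 - 4009/7)*(97/12363) = -6011/7*97/12363 = -583067/86541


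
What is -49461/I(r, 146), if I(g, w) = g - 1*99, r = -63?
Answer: 16487/54 ≈ 305.31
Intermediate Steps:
I(g, w) = -99 + g (I(g, w) = g - 99 = -99 + g)
-49461/I(r, 146) = -49461/(-99 - 63) = -49461/(-162) = -49461*(-1/162) = 16487/54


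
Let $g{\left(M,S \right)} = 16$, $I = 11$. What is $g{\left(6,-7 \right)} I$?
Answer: $176$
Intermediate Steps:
$g{\left(6,-7 \right)} I = 16 \cdot 11 = 176$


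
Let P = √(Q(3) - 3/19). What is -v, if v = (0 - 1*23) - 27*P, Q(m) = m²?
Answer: 23 + 54*√798/19 ≈ 103.29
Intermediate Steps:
P = 2*√798/19 (P = √(3² - 3/19) = √(9 - 3*1/19) = √(9 - 3/19) = √(168/19) = 2*√798/19 ≈ 2.9736)
v = -23 - 54*√798/19 (v = (0 - 1*23) - 54*√798/19 = (0 - 23) - 54*√798/19 = -23 - 54*√798/19 ≈ -103.29)
-v = -(-23 - 54*√798/19) = 23 + 54*√798/19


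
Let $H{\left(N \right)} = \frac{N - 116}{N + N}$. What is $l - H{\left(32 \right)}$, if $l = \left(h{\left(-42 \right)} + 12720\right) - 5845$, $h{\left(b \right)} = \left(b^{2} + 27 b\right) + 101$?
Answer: $\frac{121717}{16} \approx 7607.3$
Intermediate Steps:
$h{\left(b \right)} = 101 + b^{2} + 27 b$
$H{\left(N \right)} = \frac{-116 + N}{2 N}$
$l = 7606$ ($l = \left(\left(101 + \left(-42\right)^{2} + 27 \left(-42\right)\right) + 12720\right) - 5845 = \left(\left(101 + 1764 - 1134\right) + 12720\right) - 5845 = \left(731 + 12720\right) - 5845 = 13451 - 5845 = 7606$)
$l - H{\left(32 \right)} = 7606 - \frac{-116 + 32}{2 \cdot 32} = 7606 - \frac{1}{2} \cdot \frac{1}{32} \left(-84\right) = 7606 - - \frac{21}{16} = 7606 + \frac{21}{16} = \frac{121717}{16}$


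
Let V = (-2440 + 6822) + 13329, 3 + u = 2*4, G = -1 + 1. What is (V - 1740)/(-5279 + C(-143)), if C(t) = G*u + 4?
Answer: -15971/5275 ≈ -3.0277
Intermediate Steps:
G = 0
u = 5 (u = -3 + 2*4 = -3 + 8 = 5)
C(t) = 4 (C(t) = 0*5 + 4 = 0 + 4 = 4)
V = 17711 (V = 4382 + 13329 = 17711)
(V - 1740)/(-5279 + C(-143)) = (17711 - 1740)/(-5279 + 4) = 15971/(-5275) = 15971*(-1/5275) = -15971/5275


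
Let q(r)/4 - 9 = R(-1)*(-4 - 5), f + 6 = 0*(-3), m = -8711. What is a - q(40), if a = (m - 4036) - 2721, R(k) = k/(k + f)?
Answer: -108492/7 ≈ -15499.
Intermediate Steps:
f = -6 (f = -6 + 0*(-3) = -6 + 0 = -6)
R(k) = k/(-6 + k) (R(k) = k/(k - 6) = k/(-6 + k))
q(r) = 216/7 (q(r) = 36 + 4*((-1/(-6 - 1))*(-4 - 5)) = 36 + 4*(-1/(-7)*(-9)) = 36 + 4*(-1*(-⅐)*(-9)) = 36 + 4*((⅐)*(-9)) = 36 + 4*(-9/7) = 36 - 36/7 = 216/7)
a = -15468 (a = (-8711 - 4036) - 2721 = -12747 - 2721 = -15468)
a - q(40) = -15468 - 1*216/7 = -15468 - 216/7 = -108492/7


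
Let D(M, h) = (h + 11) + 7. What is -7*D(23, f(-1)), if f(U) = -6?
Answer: -84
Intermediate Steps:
D(M, h) = 18 + h (D(M, h) = (11 + h) + 7 = 18 + h)
-7*D(23, f(-1)) = -7*(18 - 6) = -7*12 = -84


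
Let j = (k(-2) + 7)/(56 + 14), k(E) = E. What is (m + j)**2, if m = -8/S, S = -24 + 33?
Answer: 10609/15876 ≈ 0.66824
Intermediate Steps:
S = 9
m = -8/9 ≈ -0.88889
j = 1/14 (j = (-2 + 7)/(56 + 14) = 5/70 = 5*(1/70) = 1/14 ≈ 0.071429)
(m + j)**2 = (-8/9 + 1/14)**2 = (-103/126)**2 = 10609/15876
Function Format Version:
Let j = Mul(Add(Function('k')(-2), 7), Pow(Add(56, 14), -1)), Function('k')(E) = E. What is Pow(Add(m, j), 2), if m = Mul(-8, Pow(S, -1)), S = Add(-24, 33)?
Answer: Rational(10609, 15876) ≈ 0.66824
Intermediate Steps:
S = 9
m = Rational(-8, 9) (m = Mul(-8, Pow(9, -1)) = Mul(-8, Rational(1, 9)) = Rational(-8, 9) ≈ -0.88889)
j = Rational(1, 14) (j = Mul(Add(-2, 7), Pow(Add(56, 14), -1)) = Mul(5, Pow(70, -1)) = Mul(5, Rational(1, 70)) = Rational(1, 14) ≈ 0.071429)
Pow(Add(m, j), 2) = Pow(Add(Rational(-8, 9), Rational(1, 14)), 2) = Pow(Rational(-103, 126), 2) = Rational(10609, 15876)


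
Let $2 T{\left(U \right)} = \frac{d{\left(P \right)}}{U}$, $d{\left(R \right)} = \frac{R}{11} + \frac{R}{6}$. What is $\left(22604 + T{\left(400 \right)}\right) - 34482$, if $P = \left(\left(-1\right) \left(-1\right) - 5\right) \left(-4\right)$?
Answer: $- \frac{39197383}{3300} \approx -11878.0$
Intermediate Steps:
$P = 16$ ($P = \left(1 - 5\right) \left(-4\right) = \left(-4\right) \left(-4\right) = 16$)
$d{\left(R \right)} = \frac{17 R}{66}$ ($d{\left(R \right)} = R \frac{1}{11} + R \frac{1}{6} = \frac{R}{11} + \frac{R}{6} = \frac{17 R}{66}$)
$T{\left(U \right)} = \frac{68}{33 U}$ ($T{\left(U \right)} = \frac{\frac{17}{66} \cdot 16 \frac{1}{U}}{2} = \frac{\frac{136}{33} \frac{1}{U}}{2} = \frac{68}{33 U}$)
$\left(22604 + T{\left(400 \right)}\right) - 34482 = \left(22604 + \frac{68}{33 \cdot 400}\right) - 34482 = \left(22604 + \frac{68}{33} \cdot \frac{1}{400}\right) - 34482 = \left(22604 + \frac{17}{3300}\right) - 34482 = \frac{74593217}{3300} - 34482 = - \frac{39197383}{3300}$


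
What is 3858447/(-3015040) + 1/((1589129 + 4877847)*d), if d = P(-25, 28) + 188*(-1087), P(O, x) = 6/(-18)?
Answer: -478049828221246059/373554270430391680 ≈ -1.2797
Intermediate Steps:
P(O, x) = -⅓ (P(O, x) = 6*(-1/18) = -⅓)
d = -613069/3 (d = -⅓ + 188*(-1087) = -⅓ - 204356 = -613069/3 ≈ -2.0436e+5)
3858447/(-3015040) + 1/((1589129 + 4877847)*d) = 3858447/(-3015040) + 1/((1589129 + 4877847)*(-613069/3)) = 3858447*(-1/3015040) - 3/613069/6466976 = -3858447/3015040 + (1/6466976)*(-3/613069) = -3858447/3015040 - 3/3964702509344 = -478049828221246059/373554270430391680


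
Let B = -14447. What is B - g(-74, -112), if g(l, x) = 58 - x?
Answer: -14617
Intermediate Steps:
B - g(-74, -112) = -14447 - (58 - 1*(-112)) = -14447 - (58 + 112) = -14447 - 1*170 = -14447 - 170 = -14617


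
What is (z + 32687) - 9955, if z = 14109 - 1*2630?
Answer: 34211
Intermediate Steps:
z = 11479 (z = 14109 - 2630 = 11479)
(z + 32687) - 9955 = (11479 + 32687) - 9955 = 44166 - 9955 = 34211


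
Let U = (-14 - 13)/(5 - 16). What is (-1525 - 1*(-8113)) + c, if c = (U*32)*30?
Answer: 98388/11 ≈ 8944.4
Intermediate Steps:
U = 27/11 (U = -27/(-11) = -27*(-1/11) = 27/11 ≈ 2.4545)
c = 25920/11 (c = ((27/11)*32)*30 = (864/11)*30 = 25920/11 ≈ 2356.4)
(-1525 - 1*(-8113)) + c = (-1525 - 1*(-8113)) + 25920/11 = (-1525 + 8113) + 25920/11 = 6588 + 25920/11 = 98388/11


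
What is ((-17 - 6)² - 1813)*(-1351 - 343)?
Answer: 2175096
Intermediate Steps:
((-17 - 6)² - 1813)*(-1351 - 343) = ((-23)² - 1813)*(-1694) = (529 - 1813)*(-1694) = -1284*(-1694) = 2175096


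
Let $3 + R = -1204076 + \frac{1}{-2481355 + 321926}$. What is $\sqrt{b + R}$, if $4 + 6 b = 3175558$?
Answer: $\frac{i \sqrt{3146775820030747049}}{2159429} \approx 821.47 i$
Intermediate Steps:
$b = 529259$ ($b = - \frac{2}{3} + \frac{1}{6} \cdot 3175558 = - \frac{2}{3} + \frac{1587779}{3} = 529259$)
$R = - \frac{2600123110892}{2159429}$ ($R = -3 - \left(1204076 - \frac{1}{-2481355 + 321926}\right) = -3 - \left(1204076 - \frac{1}{-2159429}\right) = -3 - \frac{2600116632605}{2159429} = - \frac{2600123110892}{2159429} \approx -1.2041 \cdot 10^{6}$)
$\sqrt{b + R} = \sqrt{529259 - \frac{2600123110892}{2159429}} = \sqrt{- \frac{1457225877781}{2159429}} = \frac{i \sqrt{3146775820030747049}}{2159429}$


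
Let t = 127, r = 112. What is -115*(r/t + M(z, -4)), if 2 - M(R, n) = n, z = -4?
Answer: -100510/127 ≈ -791.42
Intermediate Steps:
M(R, n) = 2 - n
-115*(r/t + M(z, -4)) = -115*(112/127 + (2 - 1*(-4))) = -115*(112*(1/127) + (2 + 4)) = -115*(112/127 + 6) = -115*874/127 = -100510/127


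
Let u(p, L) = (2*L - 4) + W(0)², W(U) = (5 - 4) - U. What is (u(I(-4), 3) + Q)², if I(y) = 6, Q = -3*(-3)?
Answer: 144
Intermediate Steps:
W(U) = 1 - U
Q = 9
u(p, L) = -3 + 2*L (u(p, L) = (2*L - 4) + (1 - 1*0)² = (-4 + 2*L) + (1 + 0)² = (-4 + 2*L) + 1² = (-4 + 2*L) + 1 = -3 + 2*L)
(u(I(-4), 3) + Q)² = ((-3 + 2*3) + 9)² = ((-3 + 6) + 9)² = (3 + 9)² = 12² = 144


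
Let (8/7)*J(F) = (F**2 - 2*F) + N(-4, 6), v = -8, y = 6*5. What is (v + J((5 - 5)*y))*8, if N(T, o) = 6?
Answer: -22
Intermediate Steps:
y = 30
J(F) = 21/4 - 7*F/4 + 7*F**2/8 (J(F) = 7*((F**2 - 2*F) + 6)/8 = 7*(6 + F**2 - 2*F)/8 = 21/4 - 7*F/4 + 7*F**2/8)
(v + J((5 - 5)*y))*8 = (-8 + (21/4 - 7*(5 - 5)*30/4 + 7*((5 - 5)*30)**2/8))*8 = (-8 + (21/4 - 0*30 + 7*(0*30)**2/8))*8 = (-8 + (21/4 - 7/4*0 + (7/8)*0**2))*8 = (-8 + (21/4 + 0 + (7/8)*0))*8 = (-8 + (21/4 + 0 + 0))*8 = (-8 + 21/4)*8 = -11/4*8 = -22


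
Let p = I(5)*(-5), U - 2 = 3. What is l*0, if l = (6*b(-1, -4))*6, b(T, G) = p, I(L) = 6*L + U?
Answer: 0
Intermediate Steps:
U = 5 (U = 2 + 3 = 5)
I(L) = 5 + 6*L (I(L) = 6*L + 5 = 5 + 6*L)
p = -175 (p = (5 + 6*5)*(-5) = (5 + 30)*(-5) = 35*(-5) = -175)
b(T, G) = -175
l = -6300 (l = (6*(-175))*6 = -1050*6 = -6300)
l*0 = -6300*0 = 0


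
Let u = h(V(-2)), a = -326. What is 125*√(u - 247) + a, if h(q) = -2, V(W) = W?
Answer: -326 + 125*I*√249 ≈ -326.0 + 1972.5*I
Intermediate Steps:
u = -2
125*√(u - 247) + a = 125*√(-2 - 247) - 326 = 125*√(-249) - 326 = 125*(I*√249) - 326 = 125*I*√249 - 326 = -326 + 125*I*√249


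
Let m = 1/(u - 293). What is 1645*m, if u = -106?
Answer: -235/57 ≈ -4.1228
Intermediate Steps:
m = -1/399 (m = 1/(-106 - 293) = 1/(-399) = -1/399 ≈ -0.0025063)
1645*m = 1645*(-1/399) = -235/57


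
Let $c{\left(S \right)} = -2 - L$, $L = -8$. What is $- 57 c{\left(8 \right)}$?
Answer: $-342$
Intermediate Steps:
$c{\left(S \right)} = 6$ ($c{\left(S \right)} = -2 - -8 = -2 + 8 = 6$)
$- 57 c{\left(8 \right)} = \left(-57\right) 6 = -342$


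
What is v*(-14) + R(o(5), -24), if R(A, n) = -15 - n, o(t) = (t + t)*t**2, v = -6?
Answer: 93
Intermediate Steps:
o(t) = 2*t**3 (o(t) = (2*t)*t**2 = 2*t**3)
v*(-14) + R(o(5), -24) = -6*(-14) + (-15 - 1*(-24)) = 84 + (-15 + 24) = 84 + 9 = 93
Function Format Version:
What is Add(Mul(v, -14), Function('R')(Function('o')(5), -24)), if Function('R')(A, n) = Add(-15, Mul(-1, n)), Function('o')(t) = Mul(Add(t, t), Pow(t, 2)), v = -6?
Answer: 93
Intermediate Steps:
Function('o')(t) = Mul(2, Pow(t, 3)) (Function('o')(t) = Mul(Mul(2, t), Pow(t, 2)) = Mul(2, Pow(t, 3)))
Add(Mul(v, -14), Function('R')(Function('o')(5), -24)) = Add(Mul(-6, -14), Add(-15, Mul(-1, -24))) = Add(84, Add(-15, 24)) = Add(84, 9) = 93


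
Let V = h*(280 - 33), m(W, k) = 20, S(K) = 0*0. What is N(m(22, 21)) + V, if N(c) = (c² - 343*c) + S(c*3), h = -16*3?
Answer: -18316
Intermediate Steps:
h = -48
S(K) = 0
N(c) = c² - 343*c (N(c) = (c² - 343*c) + 0 = c² - 343*c)
V = -11856 (V = -48*(280 - 33) = -48*247 = -11856)
N(m(22, 21)) + V = 20*(-343 + 20) - 11856 = 20*(-323) - 11856 = -6460 - 11856 = -18316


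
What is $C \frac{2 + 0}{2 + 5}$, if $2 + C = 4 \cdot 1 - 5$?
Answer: $- \frac{6}{7} \approx -0.85714$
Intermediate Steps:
$C = -3$ ($C = -2 + \left(4 \cdot 1 - 5\right) = -2 + \left(4 - 5\right) = -2 - 1 = -3$)
$C \frac{2 + 0}{2 + 5} = - 3 \frac{2 + 0}{2 + 5} = - 3 \cdot \frac{2}{7} = - 3 \cdot 2 \cdot \frac{1}{7} = \left(-3\right) \frac{2}{7} = - \frac{6}{7}$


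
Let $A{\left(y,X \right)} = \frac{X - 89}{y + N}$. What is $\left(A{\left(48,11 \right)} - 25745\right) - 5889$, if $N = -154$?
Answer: $- \frac{1676563}{53} \approx -31633.0$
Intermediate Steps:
$A{\left(y,X \right)} = \frac{-89 + X}{-154 + y}$ ($A{\left(y,X \right)} = \frac{X - 89}{y - 154} = \frac{-89 + X}{-154 + y}$)
$\left(A{\left(48,11 \right)} - 25745\right) - 5889 = \left(\frac{-89 + 11}{-154 + 48} - 25745\right) - 5889 = \left(\frac{1}{-106} \left(-78\right) - 25745\right) - 5889 = \left(\left(- \frac{1}{106}\right) \left(-78\right) - 25745\right) - 5889 = \left(\frac{39}{53} - 25745\right) - 5889 = - \frac{1364446}{53} - 5889 = - \frac{1676563}{53}$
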